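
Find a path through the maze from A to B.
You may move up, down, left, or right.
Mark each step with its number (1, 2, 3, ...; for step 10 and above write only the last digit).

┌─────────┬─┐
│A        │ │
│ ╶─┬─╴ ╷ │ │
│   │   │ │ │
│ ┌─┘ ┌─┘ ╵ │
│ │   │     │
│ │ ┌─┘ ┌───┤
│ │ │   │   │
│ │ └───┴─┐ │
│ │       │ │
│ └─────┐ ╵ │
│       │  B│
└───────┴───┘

Finding the shortest path through the maze:
Path length: 14 steps
Directions: right → right → right → down → left → down → left → down → down → right → right → right → down → right

Solution:

┌─────────┬─┐
│A 1 2 3  │ │
│ ╶─┬─╴ ╷ │ │
│   │5 4│ │ │
│ ┌─┘ ┌─┘ ╵ │
│ │7 6│     │
│ │ ┌─┘ ┌───┤
│ │8│   │   │
│ │ └───┴─┐ │
│ │9 0 1 2│ │
│ └─────┐ ╵ │
│       │3 B│
└───────┴───┘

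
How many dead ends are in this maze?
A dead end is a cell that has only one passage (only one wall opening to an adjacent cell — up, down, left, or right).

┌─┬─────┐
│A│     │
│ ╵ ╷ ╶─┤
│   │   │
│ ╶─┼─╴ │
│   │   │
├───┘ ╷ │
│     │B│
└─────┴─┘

Checking each cell for number of passages:

Dead ends found at positions:
  (0, 0)
  (0, 3)
  (2, 1)
  (3, 0)
  (3, 3)
Total dead ends: 5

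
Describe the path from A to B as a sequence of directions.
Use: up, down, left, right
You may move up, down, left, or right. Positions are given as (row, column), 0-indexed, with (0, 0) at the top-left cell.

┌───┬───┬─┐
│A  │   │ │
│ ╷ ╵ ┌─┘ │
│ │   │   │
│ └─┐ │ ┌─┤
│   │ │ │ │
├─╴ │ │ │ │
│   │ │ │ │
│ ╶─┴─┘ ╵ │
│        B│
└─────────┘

Finding the path and converting it to directions:
Path through cells: (0,0) → (1,0) → (2,0) → (2,1) → (3,1) → (3,0) → (4,0) → (4,1) → (4,2) → (4,3) → (4,4)
Directions: down, down, right, down, left, down, right, right, right, right

Solution:

┌───┬───┬─┐
│A  │   │ │
│ ╷ ╵ ┌─┘ │
│↓│   │   │
│ └─┐ │ ┌─┤
│↳ ↓│ │ │ │
├─╴ │ │ │ │
│↓ ↲│ │ │ │
│ ╶─┴─┘ ╵ │
│↳ → → → B│
└─────────┘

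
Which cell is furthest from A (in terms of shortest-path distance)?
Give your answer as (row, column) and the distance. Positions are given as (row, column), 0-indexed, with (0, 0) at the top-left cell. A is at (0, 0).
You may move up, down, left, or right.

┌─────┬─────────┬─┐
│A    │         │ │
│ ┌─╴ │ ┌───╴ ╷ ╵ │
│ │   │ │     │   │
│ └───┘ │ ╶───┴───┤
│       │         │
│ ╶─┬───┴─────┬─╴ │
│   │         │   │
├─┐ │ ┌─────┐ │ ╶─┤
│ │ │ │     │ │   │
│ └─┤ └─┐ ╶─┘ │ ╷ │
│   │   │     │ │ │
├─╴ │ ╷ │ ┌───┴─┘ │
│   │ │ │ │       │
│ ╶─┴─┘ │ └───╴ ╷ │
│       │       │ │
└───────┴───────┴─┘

Computing BFS distances from A to all cells:
Furthest cell: (4, 0)
Distance: 52 steps

Path from A to the furthest cell:

┌─────┬─────────┬─┐
│A    │↱ → → ↓  │ │
│ ┌─╴ │ ┌───╴ ╷ ╵ │
│↓│   │↑│↓ ← ↲│   │
│ └───┘ │ ╶───┴───┤
│↳ → → ↑│↳ → → → ↓│
│ ╶─┬───┴─────┬─╴ │
│   │↓ ← ← ← ↰│↓ ↲│
├─┐ │ ┌─────┐ │ ╶─┤
│B│ │↓│     │↑│↳ ↓│
│ └─┤ └─┐ ╶─┘ │ ╷ │
│↑ ↰│↳ ↓│↱ → ↑│ │↓│
├─╴ │ ╷ │ ┌───┴─┘ │
│↱ ↑│ │↓│↑│    ↓ ↲│
│ ╶─┴─┘ │ └───╴ ╷ │
│↑ ← ← ↲│↑ ← ← ↲│ │
└───────┴───────┴─┘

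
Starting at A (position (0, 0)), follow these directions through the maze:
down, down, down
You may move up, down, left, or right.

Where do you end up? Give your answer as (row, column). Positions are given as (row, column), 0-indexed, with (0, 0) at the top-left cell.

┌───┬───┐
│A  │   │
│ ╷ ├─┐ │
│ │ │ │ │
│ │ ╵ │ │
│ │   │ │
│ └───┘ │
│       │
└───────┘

Following directions step by step:
Start: (0, 0)
  down: (0, 0) → (1, 0)
  down: (1, 0) → (2, 0)
  down: (2, 0) → (3, 0)
Final position: (3, 0)

Path taken:

┌───┬───┐
│A  │   │
│ ╷ ├─┐ │
│↓│ │ │ │
│ │ ╵ │ │
│↓│   │ │
│ └───┘ │
│B      │
└───────┘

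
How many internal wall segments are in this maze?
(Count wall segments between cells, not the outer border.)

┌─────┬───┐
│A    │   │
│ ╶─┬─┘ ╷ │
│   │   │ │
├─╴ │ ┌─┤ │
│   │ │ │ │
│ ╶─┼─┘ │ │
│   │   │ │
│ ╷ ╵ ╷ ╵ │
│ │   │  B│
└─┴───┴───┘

Counting internal wall segments:
Total internal walls: 16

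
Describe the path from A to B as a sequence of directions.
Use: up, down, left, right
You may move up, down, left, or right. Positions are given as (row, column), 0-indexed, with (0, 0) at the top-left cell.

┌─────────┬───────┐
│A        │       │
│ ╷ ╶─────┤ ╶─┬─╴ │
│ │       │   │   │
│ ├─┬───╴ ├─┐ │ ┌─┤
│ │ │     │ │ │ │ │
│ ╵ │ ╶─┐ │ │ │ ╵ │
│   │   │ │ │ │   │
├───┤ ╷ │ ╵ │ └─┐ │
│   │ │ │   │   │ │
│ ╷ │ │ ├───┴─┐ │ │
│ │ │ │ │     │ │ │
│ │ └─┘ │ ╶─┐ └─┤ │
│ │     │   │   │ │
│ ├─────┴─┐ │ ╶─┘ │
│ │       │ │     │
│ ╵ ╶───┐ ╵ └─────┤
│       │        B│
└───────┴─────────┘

Finding the path and converting it to directions:
Path through cells: (0,0) → (0,1) → (1,1) → (1,2) → (1,3) → (1,4) → (2,4) → (2,3) → (2,2) → (3,2) → (3,3) → (4,3) → (5,3) → (6,3) → (6,2) → (6,1) → (5,1) → (4,1) → (4,0) → (5,0) → (6,0) → (7,0) → (8,0) → (8,1) → (7,1) → (7,2) → (7,3) → (7,4) → (8,4) → (8,5) → (8,6) → (8,7) → (8,8)
Directions: right, down, right, right, right, down, left, left, down, right, down, down, down, left, left, up, up, left, down, down, down, down, right, up, right, right, right, down, right, right, right, right

Solution:

┌─────────┬───────┐
│A ↓      │       │
│ ╷ ╶─────┤ ╶─┬─╴ │
│ │↳ → → ↓│   │   │
│ ├─┬───╴ ├─┐ │ ┌─┤
│ │ │↓ ← ↲│ │ │ │ │
│ ╵ │ ╶─┐ │ │ │ ╵ │
│   │↳ ↓│ │ │ │   │
├───┤ ╷ │ ╵ │ └─┐ │
│↓ ↰│ │↓│   │   │ │
│ ╷ │ │ ├───┴─┐ │ │
│↓│↑│ │↓│     │ │ │
│ │ └─┘ │ ╶─┐ └─┤ │
│↓│↑ ← ↲│   │   │ │
│ ├─────┴─┐ │ ╶─┘ │
│↓│↱ → → ↓│ │     │
│ ╵ ╶───┐ ╵ └─────┤
│↳ ↑    │↳ → → → B│
└───────┴─────────┘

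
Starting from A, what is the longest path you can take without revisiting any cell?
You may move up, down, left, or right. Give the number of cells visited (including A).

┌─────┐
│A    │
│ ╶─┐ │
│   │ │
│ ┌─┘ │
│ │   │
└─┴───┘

Finding longest simple path using DFS:
Start: (0, 0)
Longest path visits 6 cells
Path: A → right → right → down → down → left

Solution:

┌─────┐
│A → ↓│
│ ╶─┐ │
│   │↓│
│ ┌─┘ │
│ │B ↲│
└─┴───┘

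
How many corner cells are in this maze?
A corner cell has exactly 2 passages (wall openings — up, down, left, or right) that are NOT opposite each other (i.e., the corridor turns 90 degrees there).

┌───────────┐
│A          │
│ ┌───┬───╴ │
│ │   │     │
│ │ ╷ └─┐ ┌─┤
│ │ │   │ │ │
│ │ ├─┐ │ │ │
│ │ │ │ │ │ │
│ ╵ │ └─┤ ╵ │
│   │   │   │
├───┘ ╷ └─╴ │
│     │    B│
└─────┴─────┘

Counting corner cells (2 non-opposite passages):
Total corners: 14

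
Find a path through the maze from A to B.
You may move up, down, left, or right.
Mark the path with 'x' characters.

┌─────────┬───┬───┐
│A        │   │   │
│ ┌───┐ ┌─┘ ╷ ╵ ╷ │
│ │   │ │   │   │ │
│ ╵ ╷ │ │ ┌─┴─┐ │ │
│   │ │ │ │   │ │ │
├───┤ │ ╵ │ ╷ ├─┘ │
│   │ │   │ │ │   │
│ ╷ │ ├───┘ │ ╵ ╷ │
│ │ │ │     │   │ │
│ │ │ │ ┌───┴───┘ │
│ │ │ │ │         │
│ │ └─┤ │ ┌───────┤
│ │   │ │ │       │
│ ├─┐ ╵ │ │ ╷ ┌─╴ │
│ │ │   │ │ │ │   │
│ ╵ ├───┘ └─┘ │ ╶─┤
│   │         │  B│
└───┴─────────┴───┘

Finding the shortest path through the maze:
Path length: 38 steps
Directions: right → right → right → down → down → down → right → up → up → right → up → right → down → right → up → right → down → down → down → down → down → left → left → left → left → down → down → down → right → right → up → up → right → right → down → left → down → right

Solution:

┌─────────┬───┬───┐
│A x x x  │x x│x x│
│ ┌───┐ ┌─┘ ╷ ╵ ╷ │
│ │   │x│x x│x x│x│
│ ╵ ╷ │ │ ┌─┴─┐ │ │
│   │ │x│x│   │ │x│
├───┤ │ ╵ │ ╷ ├─┘ │
│   │ │x x│ │ │  x│
│ ╷ │ ├───┘ │ ╵ ╷ │
│ │ │ │     │   │x│
│ │ │ │ ┌───┴───┘ │
│ │ │ │ │x x x x x│
│ │ └─┤ │ ┌───────┤
│ │   │ │x│  x x x│
│ ├─┐ ╵ │ │ ╷ ┌─╴ │
│ │ │   │x│ │x│x x│
│ ╵ ├───┘ └─┘ │ ╶─┤
│   │    x x x│x B│
└───┴─────────┴───┘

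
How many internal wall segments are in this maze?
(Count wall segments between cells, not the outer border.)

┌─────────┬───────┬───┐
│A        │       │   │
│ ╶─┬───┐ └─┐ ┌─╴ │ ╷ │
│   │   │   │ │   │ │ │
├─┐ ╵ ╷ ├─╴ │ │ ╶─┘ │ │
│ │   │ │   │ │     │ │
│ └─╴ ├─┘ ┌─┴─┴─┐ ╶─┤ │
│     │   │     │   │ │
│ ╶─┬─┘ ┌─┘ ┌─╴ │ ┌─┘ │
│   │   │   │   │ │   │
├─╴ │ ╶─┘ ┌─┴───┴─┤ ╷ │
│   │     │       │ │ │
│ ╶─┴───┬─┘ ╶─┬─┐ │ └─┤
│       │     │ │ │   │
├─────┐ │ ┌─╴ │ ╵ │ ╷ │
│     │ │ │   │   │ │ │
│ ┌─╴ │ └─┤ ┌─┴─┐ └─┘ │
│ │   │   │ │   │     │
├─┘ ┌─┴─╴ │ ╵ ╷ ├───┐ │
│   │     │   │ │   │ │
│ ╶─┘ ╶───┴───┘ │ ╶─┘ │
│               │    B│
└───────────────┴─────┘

Counting internal wall segments:
Total internal walls: 100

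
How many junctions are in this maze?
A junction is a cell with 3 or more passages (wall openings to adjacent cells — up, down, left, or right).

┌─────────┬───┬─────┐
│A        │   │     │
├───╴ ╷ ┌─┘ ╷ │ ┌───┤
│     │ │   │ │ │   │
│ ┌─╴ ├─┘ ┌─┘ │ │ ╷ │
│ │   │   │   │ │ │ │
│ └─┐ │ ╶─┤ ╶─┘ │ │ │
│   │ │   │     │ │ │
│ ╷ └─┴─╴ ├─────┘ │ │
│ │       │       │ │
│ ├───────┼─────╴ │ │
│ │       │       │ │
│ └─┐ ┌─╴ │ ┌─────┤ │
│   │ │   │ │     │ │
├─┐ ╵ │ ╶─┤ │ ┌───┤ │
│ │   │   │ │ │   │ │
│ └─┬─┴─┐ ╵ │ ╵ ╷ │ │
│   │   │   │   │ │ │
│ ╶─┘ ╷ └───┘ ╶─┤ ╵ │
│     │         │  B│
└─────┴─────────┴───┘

Checking each cell for number of passages:

Junctions found (3+ passages):
  (0, 2): 3 passages
  (0, 3): 3 passages
  (1, 2): 3 passages
  (2, 2): 3 passages
  (3, 0): 3 passages
  (4, 8): 3 passages
  (5, 2): 3 passages
  (8, 0): 3 passages
  (8, 6): 3 passages
  (9, 6): 3 passages
Total junctions: 10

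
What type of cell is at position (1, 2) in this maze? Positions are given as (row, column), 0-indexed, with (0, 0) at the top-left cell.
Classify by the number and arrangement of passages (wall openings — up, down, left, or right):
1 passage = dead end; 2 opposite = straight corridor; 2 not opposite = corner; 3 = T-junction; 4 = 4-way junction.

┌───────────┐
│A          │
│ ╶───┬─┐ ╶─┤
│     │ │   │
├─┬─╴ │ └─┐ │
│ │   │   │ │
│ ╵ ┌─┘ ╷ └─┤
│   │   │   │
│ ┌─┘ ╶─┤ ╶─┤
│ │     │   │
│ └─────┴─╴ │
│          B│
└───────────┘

Checking cell at (1, 2):
Number of passages: 2
Cell type: corner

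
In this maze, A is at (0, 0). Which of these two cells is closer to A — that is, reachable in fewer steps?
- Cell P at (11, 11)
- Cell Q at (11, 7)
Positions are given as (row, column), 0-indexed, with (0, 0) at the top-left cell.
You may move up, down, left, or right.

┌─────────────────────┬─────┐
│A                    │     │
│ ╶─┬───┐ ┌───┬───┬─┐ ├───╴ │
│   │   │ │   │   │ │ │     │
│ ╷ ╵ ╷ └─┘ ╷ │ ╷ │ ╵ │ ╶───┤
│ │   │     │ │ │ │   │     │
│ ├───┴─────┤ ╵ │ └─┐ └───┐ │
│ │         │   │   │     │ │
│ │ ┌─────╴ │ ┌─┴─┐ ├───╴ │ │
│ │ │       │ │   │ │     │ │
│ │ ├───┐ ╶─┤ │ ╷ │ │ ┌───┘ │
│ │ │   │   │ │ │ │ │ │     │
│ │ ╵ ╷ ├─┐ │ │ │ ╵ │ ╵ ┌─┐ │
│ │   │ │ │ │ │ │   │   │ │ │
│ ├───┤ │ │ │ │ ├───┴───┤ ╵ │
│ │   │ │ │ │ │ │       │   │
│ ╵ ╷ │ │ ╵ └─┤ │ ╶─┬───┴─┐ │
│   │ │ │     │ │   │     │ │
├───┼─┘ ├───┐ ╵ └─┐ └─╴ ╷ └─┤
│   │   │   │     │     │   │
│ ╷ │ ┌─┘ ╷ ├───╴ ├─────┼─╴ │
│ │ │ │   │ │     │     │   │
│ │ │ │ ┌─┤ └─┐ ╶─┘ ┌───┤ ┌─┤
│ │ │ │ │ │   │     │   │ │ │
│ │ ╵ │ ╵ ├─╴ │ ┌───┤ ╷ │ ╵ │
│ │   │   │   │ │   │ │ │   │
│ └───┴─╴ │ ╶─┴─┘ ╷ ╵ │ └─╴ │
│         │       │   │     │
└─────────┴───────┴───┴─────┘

Shortest path A → P at (11, 11): 96 steps
Shortest path A → Q at (11, 7): 36 steps

Q is closer (36 steps vs 96 steps).

Path to P:

┌─────────────────────┬─────┐
│A                    │     │
│ ╶─┬───┐ ┌───┬───┬─┐ ├───╴ │
│↳ ↓│↱ ↓│ │↱ ↓│↱ ↓│ │ │     │
│ ╷ ╵ ╷ └─┘ ╷ │ ╷ │ ╵ │ ╶───┤
│ │↳ ↑│↳ → ↑│↓│↑│↓│   │     │
│ ├───┴─────┤ ╵ │ └─┐ └───┐ │
│ │↓ ← ← ← ↰│↳ ↑│↳ ↓│     │ │
│ │ ┌─────╴ │ ┌─┴─┐ ├───╴ │ │
│ │↓│    ↱ ↑│ │↓ ↰│↓│     │ │
│ │ ├───┐ ╶─┤ │ ╷ │ │ ┌───┘ │
│ │↓│↱ ↓│↑ ↰│ │↓│↑│↓│ │     │
│ │ ╵ ╷ ├─┐ │ │ │ ╵ │ ╵ ┌─┐ │
│ │↳ ↑│↓│ │↑│ │↓│↑ ↲│   │ │ │
│ ├───┤ │ │ │ │ ├───┴───┤ ╵ │
│ │   │↓│ │↑│ │↓│       │   │
│ ╵ ╷ │ │ ╵ └─┤ │ ╶─┬───┴─┐ │
│   │ │↓│  ↑ ↰│↓│   │     │ │
├───┼─┘ ├───┐ ╵ └─┐ └─╴ ╷ └─┤
│↓ ↰│↓ ↲│↱ ↓│↑ ↲  │     │   │
│ ╷ │ ┌─┘ ╷ ├───╴ ├─────┼─╴ │
│↓│↑│↓│↱ ↑│↓│     │     │   │
│ │ │ │ ┌─┤ └─┐ ╶─┘ ┌───┤ ┌─┤
│↓│↑│↓│↑│ │↳ ↓│     │↱ P│ │ │
│ │ ╵ │ ╵ ├─╴ │ ┌───┤ ╷ │ ╵ │
│↓│↑ ↲│↑ ↰│↓ ↲│ │↱ ↓│↑│ │   │
│ └───┴─╴ │ ╶─┴─┘ ╷ ╵ │ └─╴ │
│↳ → → → ↑│↳ → → ↑│↳ ↑│     │
└─────────┴───────┴───┴─────┘

Path to Q:

┌─────────────────────┬─────┐
│A                    │     │
│ ╶─┬───┐ ┌───┬───┬─┐ ├───╴ │
│↳ ↓│↱ ↓│ │↱ ↓│↱ ↓│ │ │     │
│ ╷ ╵ ╷ └─┘ ╷ │ ╷ │ ╵ │ ╶───┤
│ │↳ ↑│↳ → ↑│↓│↑│↓│   │     │
│ ├───┴─────┤ ╵ │ └─┐ └───┐ │
│ │         │↳ ↑│↳ ↓│     │ │
│ │ ┌─────╴ │ ┌─┴─┐ ├───╴ │ │
│ │ │       │ │↓ ↰│↓│     │ │
│ │ ├───┐ ╶─┤ │ ╷ │ │ ┌───┘ │
│ │ │   │   │ │↓│↑│↓│ │     │
│ │ ╵ ╷ ├─┐ │ │ │ ╵ │ ╵ ┌─┐ │
│ │   │ │ │ │ │↓│↑ ↲│   │ │ │
│ ├───┤ │ │ │ │ ├───┴───┤ ╵ │
│ │   │ │ │ │ │↓│       │   │
│ ╵ ╷ │ │ ╵ └─┤ │ ╶─┬───┴─┐ │
│   │ │ │     │↓│   │     │ │
├───┼─┘ ├───┐ ╵ └─┐ └─╴ ╷ └─┤
│   │   │   │  ↳ ↓│     │   │
│ ╷ │ ┌─┘ ╷ ├───╴ ├─────┼─╴ │
│ │ │ │   │ │  ↓ ↲│     │   │
│ │ │ │ ┌─┤ └─┐ ╶─┘ ┌───┤ ┌─┤
│ │ │ │ │ │   │Q    │   │ │ │
│ │ ╵ │ ╵ ├─╴ │ ┌───┤ ╷ │ ╵ │
│ │   │   │   │ │   │ │ │   │
│ └───┴─╴ │ ╶─┴─┘ ╷ ╵ │ └─╴ │
│         │       │   │     │
└─────────┴───────┴───┴─────┘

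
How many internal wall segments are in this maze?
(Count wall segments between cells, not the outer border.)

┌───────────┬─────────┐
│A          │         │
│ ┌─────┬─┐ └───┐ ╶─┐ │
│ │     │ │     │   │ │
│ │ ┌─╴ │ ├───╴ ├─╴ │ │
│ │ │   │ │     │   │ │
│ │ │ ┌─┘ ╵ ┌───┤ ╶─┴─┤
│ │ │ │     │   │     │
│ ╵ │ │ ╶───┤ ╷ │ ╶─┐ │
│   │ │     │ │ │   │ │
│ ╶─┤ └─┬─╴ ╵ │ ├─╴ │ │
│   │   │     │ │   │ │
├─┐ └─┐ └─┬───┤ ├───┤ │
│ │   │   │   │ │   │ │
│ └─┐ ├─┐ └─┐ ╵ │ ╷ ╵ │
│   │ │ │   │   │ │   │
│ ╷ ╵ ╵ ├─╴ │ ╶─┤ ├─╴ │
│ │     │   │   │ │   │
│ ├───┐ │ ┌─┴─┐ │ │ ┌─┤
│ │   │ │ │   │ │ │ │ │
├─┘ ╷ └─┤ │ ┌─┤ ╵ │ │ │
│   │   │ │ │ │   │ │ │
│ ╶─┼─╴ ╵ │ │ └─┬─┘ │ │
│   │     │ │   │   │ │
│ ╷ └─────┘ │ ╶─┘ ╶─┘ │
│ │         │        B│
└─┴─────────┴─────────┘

Counting internal wall segments:
Total internal walls: 120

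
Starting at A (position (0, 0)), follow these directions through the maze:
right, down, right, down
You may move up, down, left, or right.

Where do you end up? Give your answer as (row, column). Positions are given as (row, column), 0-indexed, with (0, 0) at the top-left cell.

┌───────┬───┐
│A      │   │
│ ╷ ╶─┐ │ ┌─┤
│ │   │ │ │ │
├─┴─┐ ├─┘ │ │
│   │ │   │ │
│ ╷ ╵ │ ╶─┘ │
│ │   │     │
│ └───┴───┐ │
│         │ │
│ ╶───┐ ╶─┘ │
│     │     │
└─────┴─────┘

Following directions step by step:
Start: (0, 0)
  right: (0, 0) → (0, 1)
  down: (0, 1) → (1, 1)
  right: (1, 1) → (1, 2)
  down: (1, 2) → (2, 2)
Final position: (2, 2)

Path taken:

┌───────┬───┐
│A ↓    │   │
│ ╷ ╶─┐ │ ┌─┤
│ │↳ ↓│ │ │ │
├─┴─┐ ├─┘ │ │
│   │B│   │ │
│ ╷ ╵ │ ╶─┘ │
│ │   │     │
│ └───┴───┐ │
│         │ │
│ ╶───┐ ╶─┘ │
│     │     │
└─────┴─────┘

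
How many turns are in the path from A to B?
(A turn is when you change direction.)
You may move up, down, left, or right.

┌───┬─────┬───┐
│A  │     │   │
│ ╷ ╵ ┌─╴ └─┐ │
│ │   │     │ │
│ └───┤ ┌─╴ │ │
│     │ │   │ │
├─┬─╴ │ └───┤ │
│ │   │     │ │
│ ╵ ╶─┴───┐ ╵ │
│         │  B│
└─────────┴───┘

Directions: right, down, right, up, right, right, down, left, down, down, right, right, down, right
Number of turns: 10

Solution:

┌───┬─────┬───┐
│A ↓│↱ → ↓│   │
│ ╷ ╵ ┌─╴ └─┐ │
│ │↳ ↑│↓ ↲  │ │
│ └───┤ ┌─╴ │ │
│     │↓│   │ │
├─┬─╴ │ └───┤ │
│ │   │↳ → ↓│ │
│ ╵ ╶─┴───┐ ╵ │
│         │↳ B│
└─────────┴───┘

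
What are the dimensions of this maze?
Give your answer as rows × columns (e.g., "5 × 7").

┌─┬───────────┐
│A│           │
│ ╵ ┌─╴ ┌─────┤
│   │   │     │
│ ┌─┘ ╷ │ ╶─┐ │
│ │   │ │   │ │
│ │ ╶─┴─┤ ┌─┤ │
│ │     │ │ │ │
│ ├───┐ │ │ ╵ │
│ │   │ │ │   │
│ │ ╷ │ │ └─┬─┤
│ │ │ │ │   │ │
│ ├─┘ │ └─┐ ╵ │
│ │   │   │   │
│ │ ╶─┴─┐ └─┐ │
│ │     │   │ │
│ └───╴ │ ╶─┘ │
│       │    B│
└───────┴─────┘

Counting the maze dimensions:
Rows (vertical): 9
Columns (horizontal): 7
Dimensions: 9 × 7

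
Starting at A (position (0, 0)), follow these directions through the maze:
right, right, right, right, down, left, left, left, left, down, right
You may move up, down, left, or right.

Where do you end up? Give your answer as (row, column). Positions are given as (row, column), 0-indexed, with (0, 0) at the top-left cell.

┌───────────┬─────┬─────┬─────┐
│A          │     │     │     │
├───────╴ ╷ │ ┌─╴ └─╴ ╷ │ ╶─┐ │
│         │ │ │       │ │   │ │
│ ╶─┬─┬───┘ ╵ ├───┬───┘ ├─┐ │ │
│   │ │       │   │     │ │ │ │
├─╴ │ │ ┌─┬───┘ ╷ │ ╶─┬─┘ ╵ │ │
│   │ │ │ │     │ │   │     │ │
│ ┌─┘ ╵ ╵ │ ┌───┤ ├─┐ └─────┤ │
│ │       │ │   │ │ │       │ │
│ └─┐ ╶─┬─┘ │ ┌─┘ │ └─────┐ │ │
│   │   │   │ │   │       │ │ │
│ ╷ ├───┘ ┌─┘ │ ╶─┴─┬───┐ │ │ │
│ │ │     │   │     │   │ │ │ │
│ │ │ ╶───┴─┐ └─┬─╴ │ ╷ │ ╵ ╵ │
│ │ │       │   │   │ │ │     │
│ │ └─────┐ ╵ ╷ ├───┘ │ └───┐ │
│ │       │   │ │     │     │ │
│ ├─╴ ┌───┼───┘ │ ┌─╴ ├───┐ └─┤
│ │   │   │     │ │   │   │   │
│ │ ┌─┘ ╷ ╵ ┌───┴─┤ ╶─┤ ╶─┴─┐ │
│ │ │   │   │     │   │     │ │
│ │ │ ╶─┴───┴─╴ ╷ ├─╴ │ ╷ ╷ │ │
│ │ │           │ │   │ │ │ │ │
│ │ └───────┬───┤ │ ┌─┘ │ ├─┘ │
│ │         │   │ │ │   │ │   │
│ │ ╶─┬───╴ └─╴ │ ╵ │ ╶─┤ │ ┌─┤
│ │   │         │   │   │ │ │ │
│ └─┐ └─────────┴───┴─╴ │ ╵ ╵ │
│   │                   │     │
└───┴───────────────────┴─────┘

Following directions step by step:
Start: (0, 0)
  right: (0, 0) → (0, 1)
  right: (0, 1) → (0, 2)
  right: (0, 2) → (0, 3)
  right: (0, 3) → (0, 4)
  down: (0, 4) → (1, 4)
  left: (1, 4) → (1, 3)
  left: (1, 3) → (1, 2)
  left: (1, 2) → (1, 1)
  left: (1, 1) → (1, 0)
  down: (1, 0) → (2, 0)
  right: (2, 0) → (2, 1)
Final position: (2, 1)

Path taken:

┌───────────┬─────┬─────┬─────┐
│A → → → ↓  │     │     │     │
├───────╴ ╷ │ ┌─╴ └─╴ ╷ │ ╶─┐ │
│↓ ← ← ← ↲│ │ │       │ │   │ │
│ ╶─┬─┬───┘ ╵ ├───┬───┘ ├─┐ │ │
│↳ B│ │       │   │     │ │ │ │
├─╴ │ │ ┌─┬───┘ ╷ │ ╶─┬─┘ ╵ │ │
│   │ │ │ │     │ │   │     │ │
│ ┌─┘ ╵ ╵ │ ┌───┤ ├─┐ └─────┤ │
│ │       │ │   │ │ │       │ │
│ └─┐ ╶─┬─┘ │ ┌─┘ │ └─────┐ │ │
│   │   │   │ │   │       │ │ │
│ ╷ ├───┘ ┌─┘ │ ╶─┴─┬───┐ │ │ │
│ │ │     │   │     │   │ │ │ │
│ │ │ ╶───┴─┐ └─┬─╴ │ ╷ │ ╵ ╵ │
│ │ │       │   │   │ │ │     │
│ │ └─────┐ ╵ ╷ ├───┘ │ └───┐ │
│ │       │   │ │     │     │ │
│ ├─╴ ┌───┼───┘ │ ┌─╴ ├───┐ └─┤
│ │   │   │     │ │   │   │   │
│ │ ┌─┘ ╷ ╵ ┌───┴─┤ ╶─┤ ╶─┴─┐ │
│ │ │   │   │     │   │     │ │
│ │ │ ╶─┴───┴─╴ ╷ ├─╴ │ ╷ ╷ │ │
│ │ │           │ │   │ │ │ │ │
│ │ └───────┬───┤ │ ┌─┘ │ ├─┘ │
│ │         │   │ │ │   │ │   │
│ │ ╶─┬───╴ └─╴ │ ╵ │ ╶─┤ │ ┌─┤
│ │   │         │   │   │ │ │ │
│ └─┐ └─────────┴───┴─╴ │ ╵ ╵ │
│   │                   │     │
└───┴───────────────────┴─────┘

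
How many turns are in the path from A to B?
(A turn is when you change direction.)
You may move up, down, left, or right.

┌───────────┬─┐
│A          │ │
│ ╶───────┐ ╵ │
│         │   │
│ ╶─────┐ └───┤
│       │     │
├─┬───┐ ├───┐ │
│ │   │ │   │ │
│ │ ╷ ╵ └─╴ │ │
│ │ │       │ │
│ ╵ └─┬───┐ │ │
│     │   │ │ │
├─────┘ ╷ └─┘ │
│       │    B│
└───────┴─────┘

Directions: down, right, right, right, right, down, right, right, down, down, down, down
Number of turns: 4

Solution:

┌───────────┬─┐
│A          │ │
│ ╶───────┐ ╵ │
│↳ → → → ↓│   │
│ ╶─────┐ └───┤
│       │↳ → ↓│
├─┬───┐ ├───┐ │
│ │   │ │   │↓│
│ │ ╷ ╵ └─╴ │ │
│ │ │       │↓│
│ ╵ └─┬───┐ │ │
│     │   │ │↓│
├─────┘ ╷ └─┘ │
│       │    B│
└───────┴─────┘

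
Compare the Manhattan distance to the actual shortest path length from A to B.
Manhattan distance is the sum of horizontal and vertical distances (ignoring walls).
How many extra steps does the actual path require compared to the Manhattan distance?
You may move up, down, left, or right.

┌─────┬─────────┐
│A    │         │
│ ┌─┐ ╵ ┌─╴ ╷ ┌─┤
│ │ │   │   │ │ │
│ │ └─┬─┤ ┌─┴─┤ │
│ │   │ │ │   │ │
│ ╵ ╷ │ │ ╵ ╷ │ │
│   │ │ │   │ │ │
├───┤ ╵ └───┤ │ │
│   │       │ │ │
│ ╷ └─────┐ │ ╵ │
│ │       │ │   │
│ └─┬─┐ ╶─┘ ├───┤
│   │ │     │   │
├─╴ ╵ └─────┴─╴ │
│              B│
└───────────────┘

Manhattan distance: |7 - 0| + |7 - 0| = 14
Actual path length: 30
Extra steps: 30 - 14 = 16

Solution:

┌─────┬─────────┐
│A    │         │
│ ┌─┐ ╵ ┌─╴ ╷ ┌─┤
│↓│ │   │   │ │ │
│ │ └─┬─┤ ┌─┴─┤ │
│↓│↱ ↓│ │ │   │ │
│ ╵ ╷ │ │ ╵ ╷ │ │
│↳ ↑│↓│ │   │ │ │
├───┤ ╵ └───┤ │ │
│↓ ↰│↳ → → ↓│ │ │
│ ╷ └─────┐ │ ╵ │
│↓│↑ ← ↰  │↓│   │
│ └─┬─┐ ╶─┘ ├───┤
│↳ ↓│ │↑ ← ↲│   │
├─╴ ╵ └─────┴─╴ │
│  ↳ → → → → → B│
└───────────────┘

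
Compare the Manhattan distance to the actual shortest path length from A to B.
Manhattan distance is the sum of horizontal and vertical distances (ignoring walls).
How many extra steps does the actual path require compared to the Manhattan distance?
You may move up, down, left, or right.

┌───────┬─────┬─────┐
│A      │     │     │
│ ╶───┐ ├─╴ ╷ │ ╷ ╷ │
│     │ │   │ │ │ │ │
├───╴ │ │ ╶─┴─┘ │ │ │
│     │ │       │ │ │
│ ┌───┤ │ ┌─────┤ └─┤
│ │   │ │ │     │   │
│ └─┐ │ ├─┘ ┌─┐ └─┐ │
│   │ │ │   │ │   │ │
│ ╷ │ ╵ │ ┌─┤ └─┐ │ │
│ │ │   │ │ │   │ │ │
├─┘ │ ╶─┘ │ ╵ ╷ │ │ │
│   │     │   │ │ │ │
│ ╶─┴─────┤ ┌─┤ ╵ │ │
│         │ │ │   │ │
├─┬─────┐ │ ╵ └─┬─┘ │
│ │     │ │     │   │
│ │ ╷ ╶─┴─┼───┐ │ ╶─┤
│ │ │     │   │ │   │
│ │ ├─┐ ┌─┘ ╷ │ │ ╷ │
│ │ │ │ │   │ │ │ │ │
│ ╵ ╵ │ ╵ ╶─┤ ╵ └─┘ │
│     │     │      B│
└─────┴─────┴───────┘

Manhattan distance: |11 - 0| + |9 - 0| = 20
Actual path length: 38
Extra steps: 38 - 20 = 18

Solution:

┌───────┬─────┬─────┐
│A → → ↓│     │     │
│ ╶───┐ ├─╴ ╷ │ ╷ ╷ │
│     │↓│   │ │ │ │ │
├───╴ │ │ ╶─┴─┘ │ │ │
│     │↓│       │ │ │
│ ┌───┤ │ ┌─────┤ └─┤
│ │   │↓│ │↱ → ↓│   │
│ └─┐ │ ├─┘ ┌─┐ └─┐ │
│   │ │↓│↱ ↑│ │↳ ↓│ │
│ ╷ │ ╵ │ ┌─┤ └─┐ │ │
│ │ │↓ ↲│↑│ │↓ ↰│↓│ │
├─┘ │ ╶─┘ │ ╵ ╷ │ │ │
│   │↳ → ↑│↓ ↲│↑│↓│ │
│ ╶─┴─────┤ ┌─┤ ╵ │ │
│         │↓│ │↑ ↲│ │
├─┬─────┐ │ ╵ └─┬─┘ │
│ │     │ │↳ → ↓│   │
│ │ ╷ ╶─┴─┼───┐ │ ╶─┤
│ │ │     │   │↓│   │
│ │ ├─┐ ┌─┘ ╷ │ │ ╷ │
│ │ │ │ │   │ │↓│ │ │
│ ╵ ╵ │ ╵ ╶─┤ ╵ └─┘ │
│     │     │  ↳ → B│
└─────┴─────┴───────┘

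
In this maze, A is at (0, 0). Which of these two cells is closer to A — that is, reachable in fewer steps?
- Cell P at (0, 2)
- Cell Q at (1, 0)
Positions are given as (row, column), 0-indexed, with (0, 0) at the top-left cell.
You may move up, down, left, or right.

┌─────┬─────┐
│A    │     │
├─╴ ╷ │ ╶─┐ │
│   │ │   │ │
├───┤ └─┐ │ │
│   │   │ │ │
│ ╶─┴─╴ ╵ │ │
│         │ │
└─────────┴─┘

Shortest path A → P at (0, 2): 2 steps
Shortest path A → Q at (1, 0): 3 steps

P is closer (2 steps vs 3 steps).

Path to P:

┌─────┬─────┐
│A → P│     │
├─╴ ╷ │ ╶─┐ │
│   │ │   │ │
├───┤ └─┐ │ │
│   │   │ │ │
│ ╶─┴─╴ ╵ │ │
│         │ │
└─────────┴─┘

Path to Q:

┌─────┬─────┐
│A ↓  │     │
├─╴ ╷ │ ╶─┐ │
│Q ↲│ │   │ │
├───┤ └─┐ │ │
│   │   │ │ │
│ ╶─┴─╴ ╵ │ │
│         │ │
└─────────┴─┘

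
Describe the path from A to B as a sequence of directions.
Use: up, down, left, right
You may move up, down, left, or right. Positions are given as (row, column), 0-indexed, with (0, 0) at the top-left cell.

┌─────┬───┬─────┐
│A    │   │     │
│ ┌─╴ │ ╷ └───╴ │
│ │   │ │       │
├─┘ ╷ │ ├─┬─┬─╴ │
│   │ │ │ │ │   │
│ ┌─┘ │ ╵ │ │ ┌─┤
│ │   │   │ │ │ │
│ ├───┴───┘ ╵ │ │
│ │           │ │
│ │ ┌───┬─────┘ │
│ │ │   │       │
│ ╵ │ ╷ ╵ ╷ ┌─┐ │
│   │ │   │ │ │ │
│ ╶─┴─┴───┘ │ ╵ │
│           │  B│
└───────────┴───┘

Finding the path and converting it to directions:
Path through cells: (0,0) → (0,1) → (0,2) → (1,2) → (1,1) → (2,1) → (2,0) → (3,0) → (4,0) → (5,0) → (6,0) → (7,0) → (7,1) → (7,2) → (7,3) → (7,4) → (7,5) → (6,5) → (5,5) → (5,6) → (5,7) → (6,7) → (7,7)
Directions: right, right, down, left, down, left, down, down, down, down, down, right, right, right, right, right, up, up, right, right, down, down

Solution:

┌─────┬───┬─────┐
│A → ↓│   │     │
│ ┌─╴ │ ╷ └───╴ │
│ │↓ ↲│ │       │
├─┘ ╷ │ ├─┬─┬─╴ │
│↓ ↲│ │ │ │ │   │
│ ┌─┘ │ ╵ │ │ ┌─┤
│↓│   │   │ │ │ │
│ ├───┴───┘ ╵ │ │
│↓│           │ │
│ │ ┌───┬─────┘ │
│↓│ │   │  ↱ → ↓│
│ ╵ │ ╷ ╵ ╷ ┌─┐ │
│↓  │ │   │↑│ │↓│
│ ╶─┴─┴───┘ │ ╵ │
│↳ → → → → ↑│  B│
└───────────┴───┘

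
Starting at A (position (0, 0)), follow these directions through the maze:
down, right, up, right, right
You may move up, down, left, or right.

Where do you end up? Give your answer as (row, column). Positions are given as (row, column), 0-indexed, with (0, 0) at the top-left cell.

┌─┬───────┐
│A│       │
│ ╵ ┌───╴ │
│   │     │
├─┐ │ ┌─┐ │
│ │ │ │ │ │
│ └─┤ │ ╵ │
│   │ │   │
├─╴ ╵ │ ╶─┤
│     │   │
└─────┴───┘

Following directions step by step:
Start: (0, 0)
  down: (0, 0) → (1, 0)
  right: (1, 0) → (1, 1)
  up: (1, 1) → (0, 1)
  right: (0, 1) → (0, 2)
  right: (0, 2) → (0, 3)
Final position: (0, 3)

Path taken:

┌─┬───────┐
│A│↱ → B  │
│ ╵ ┌───╴ │
│↳ ↑│     │
├─┐ │ ┌─┐ │
│ │ │ │ │ │
│ └─┤ │ ╵ │
│   │ │   │
├─╴ ╵ │ ╶─┤
│     │   │
└─────┴───┘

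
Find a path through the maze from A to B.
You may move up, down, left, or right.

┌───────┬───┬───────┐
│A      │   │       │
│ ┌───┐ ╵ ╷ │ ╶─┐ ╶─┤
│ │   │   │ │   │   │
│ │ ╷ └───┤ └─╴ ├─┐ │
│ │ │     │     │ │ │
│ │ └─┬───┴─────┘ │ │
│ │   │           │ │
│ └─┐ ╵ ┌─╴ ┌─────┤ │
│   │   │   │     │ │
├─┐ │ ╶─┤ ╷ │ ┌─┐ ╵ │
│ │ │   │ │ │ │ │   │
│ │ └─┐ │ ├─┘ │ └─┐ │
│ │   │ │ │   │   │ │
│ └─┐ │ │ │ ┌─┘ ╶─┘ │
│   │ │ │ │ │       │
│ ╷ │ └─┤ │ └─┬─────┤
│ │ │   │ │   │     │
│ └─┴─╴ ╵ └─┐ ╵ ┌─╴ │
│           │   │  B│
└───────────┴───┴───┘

Finding the shortest path through the maze:
Path length: 38 steps
Directions: right → right → right → down → right → up → right → down → down → right → right → up → left → up → right → right → down → right → down → down → down → down → left → up → left → left → down → down → left → down → down → right → down → right → up → right → right → down

Solution:

┌───────┬───┬───────┐
│A → → ↓│↱ ↓│↱ → ↓  │
│ ┌───┐ ╵ ╷ │ ╶─┐ ╶─┤
│ │   │↳ ↑│↓│↑ ↰│↳ ↓│
│ │ ╷ └───┤ └─╴ ├─┐ │
│ │ │     │↳ → ↑│ │↓│
│ │ └─┬───┴─────┘ │ │
│ │   │           │↓│
│ └─┐ ╵ ┌─╴ ┌─────┤ │
│   │   │   │↓ ← ↰│↓│
├─┐ │ ╶─┤ ╷ │ ┌─┐ ╵ │
│ │ │   │ │ │↓│ │↑ ↲│
│ │ └─┐ │ ├─┘ │ └─┐ │
│ │   │ │ │↓ ↲│   │ │
│ └─┐ │ │ │ ┌─┘ ╶─┘ │
│   │ │ │ │↓│       │
│ ╷ │ └─┤ │ └─┬─────┤
│ │ │   │ │↳ ↓│↱ → ↓│
│ └─┴─╴ ╵ └─┐ ╵ ┌─╴ │
│           │↳ ↑│  B│
└───────────┴───┴───┘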